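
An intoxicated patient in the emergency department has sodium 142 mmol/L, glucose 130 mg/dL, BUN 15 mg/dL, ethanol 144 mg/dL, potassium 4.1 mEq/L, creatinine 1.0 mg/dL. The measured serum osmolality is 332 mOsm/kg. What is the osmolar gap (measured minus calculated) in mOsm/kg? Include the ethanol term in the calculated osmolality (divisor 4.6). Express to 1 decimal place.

Calculated osmolality = 2·Na + glucose/18 + BUN/2.8 + ethanol/4.6
= 2·142 + 130/18 + 15/2.8 + 144/4.6
= 284 + 7.22 + 5.36 + 31.30
= 327.88 mOsm/kg ≈ 327.9 mOsm/kg
Osmolar gap = measured − calculated = 332 − 327.9 = 4.1 mOsm/kg

4.1 mOsm/kg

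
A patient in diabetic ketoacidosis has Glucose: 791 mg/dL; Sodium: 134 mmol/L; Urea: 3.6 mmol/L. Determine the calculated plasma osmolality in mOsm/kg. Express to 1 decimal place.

Calculated osmolality = 2·Na + glucose/18 + urea
= 2·134 + 791/18 + 3.6
= 268 + 43.94 + 3.60
= 315.54 mOsm/kg

315.5 mOsm/kg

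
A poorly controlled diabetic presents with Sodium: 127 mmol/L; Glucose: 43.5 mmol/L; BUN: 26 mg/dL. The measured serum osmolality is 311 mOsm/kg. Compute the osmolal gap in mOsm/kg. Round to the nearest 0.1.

4.2 mOsm/kg

Calculated osmolality = 2·Na + glucose + BUN/2.8
= 2·127 + 43.5 + 26/2.8
= 254 + 43.50 + 9.29
= 306.79 mOsm/kg ≈ 306.8 mOsm/kg
Osmolar gap = measured − calculated = 311 − 306.8 = 4.2 mOsm/kg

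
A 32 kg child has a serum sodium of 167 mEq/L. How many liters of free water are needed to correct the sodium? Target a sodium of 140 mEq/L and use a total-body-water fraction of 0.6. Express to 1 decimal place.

3.7 L

TBW = 0.6 · 32 = 19.2 L
Free water deficit = TBW · (Na/140 − 1)
= 19.2 · (167/140 − 1)
= 19.2 · 0.1929
= 3.7 L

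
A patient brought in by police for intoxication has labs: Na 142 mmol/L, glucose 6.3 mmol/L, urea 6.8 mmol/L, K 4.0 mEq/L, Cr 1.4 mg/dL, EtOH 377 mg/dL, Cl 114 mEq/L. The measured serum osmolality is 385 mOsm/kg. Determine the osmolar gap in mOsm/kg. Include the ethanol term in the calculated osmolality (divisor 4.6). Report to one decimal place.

Calculated osmolality = 2·Na + glucose + urea + ethanol/4.6
= 2·142 + 6.3 + 6.8 + 377/4.6
= 284 + 6.30 + 6.80 + 81.96
= 379.06 mOsm/kg ≈ 379.1 mOsm/kg
Osmolar gap = measured − calculated = 385 − 379.1 = 5.9 mOsm/kg

5.9 mOsm/kg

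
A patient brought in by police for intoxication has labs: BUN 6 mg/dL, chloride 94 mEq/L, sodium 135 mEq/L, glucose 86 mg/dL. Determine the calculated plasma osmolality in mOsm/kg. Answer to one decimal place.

276.9 mOsm/kg

Calculated osmolality = 2·Na + glucose/18 + BUN/2.8
= 2·135 + 86/18 + 6/2.8
= 270 + 4.78 + 2.14
= 276.92 mOsm/kg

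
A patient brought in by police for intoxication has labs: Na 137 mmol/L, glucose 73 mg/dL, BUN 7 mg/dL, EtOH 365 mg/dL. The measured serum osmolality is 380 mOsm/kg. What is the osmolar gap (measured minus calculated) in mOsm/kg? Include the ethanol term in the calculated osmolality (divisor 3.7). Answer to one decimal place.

0.8 mOsm/kg

Calculated osmolality = 2·Na + glucose/18 + BUN/2.8 + ethanol/3.7
= 2·137 + 73/18 + 7/2.8 + 365/3.7
= 274 + 4.06 + 2.50 + 98.65
= 379.21 mOsm/kg ≈ 379.2 mOsm/kg
Osmolar gap = measured − calculated = 380 − 379.2 = 0.8 mOsm/kg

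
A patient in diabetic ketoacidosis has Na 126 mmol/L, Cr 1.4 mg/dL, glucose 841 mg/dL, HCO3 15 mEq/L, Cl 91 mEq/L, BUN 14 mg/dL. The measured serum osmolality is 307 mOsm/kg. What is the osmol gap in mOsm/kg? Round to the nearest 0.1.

Calculated osmolality = 2·Na + glucose/18 + BUN/2.8
= 2·126 + 841/18 + 14/2.8
= 252 + 46.72 + 5
= 303.72 mOsm/kg ≈ 303.7 mOsm/kg
Osmolar gap = measured − calculated = 307 − 303.7 = 3.3 mOsm/kg

3.3 mOsm/kg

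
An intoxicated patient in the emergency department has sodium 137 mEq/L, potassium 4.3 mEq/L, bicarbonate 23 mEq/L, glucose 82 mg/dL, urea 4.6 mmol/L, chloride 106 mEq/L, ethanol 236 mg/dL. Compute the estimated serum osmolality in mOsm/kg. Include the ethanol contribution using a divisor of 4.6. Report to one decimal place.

Calculated osmolality = 2·Na + glucose/18 + urea + ethanol/4.6
= 2·137 + 82/18 + 4.6 + 236/4.6
= 274 + 4.56 + 4.60 + 51.30
= 334.46 mOsm/kg

334.5 mOsm/kg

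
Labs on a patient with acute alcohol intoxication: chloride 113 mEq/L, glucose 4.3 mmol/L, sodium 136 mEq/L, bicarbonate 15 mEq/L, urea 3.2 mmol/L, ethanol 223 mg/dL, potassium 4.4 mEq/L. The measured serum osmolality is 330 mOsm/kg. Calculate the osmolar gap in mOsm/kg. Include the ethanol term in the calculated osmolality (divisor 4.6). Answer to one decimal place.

Calculated osmolality = 2·Na + glucose + urea + ethanol/4.6
= 2·136 + 4.3 + 3.2 + 223/4.6
= 272 + 4.30 + 3.20 + 48.48
= 327.98 mOsm/kg ≈ 328.0 mOsm/kg
Osmolar gap = measured − calculated = 330 − 328.0 = 2.0 mOsm/kg

2.0 mOsm/kg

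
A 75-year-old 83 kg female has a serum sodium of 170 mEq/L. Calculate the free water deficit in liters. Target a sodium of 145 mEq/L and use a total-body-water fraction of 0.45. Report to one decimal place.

TBW = 0.45 · 83 = 37.35 L
Free water deficit = TBW · (Na/145 − 1)
= 37.35 · (170/145 − 1)
= 37.35 · 0.1724
= 6.44 L

6.4 L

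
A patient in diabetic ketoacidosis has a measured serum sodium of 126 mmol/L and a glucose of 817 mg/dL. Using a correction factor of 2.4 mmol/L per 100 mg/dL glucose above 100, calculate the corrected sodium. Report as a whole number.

143 mmol/L

Corrected Na = measured Na + 2.4 · (glucose − 100)/100
= 126 + 2.4 · (817 − 100)/100
= 126 + 17.2
= 143.2 mmol/L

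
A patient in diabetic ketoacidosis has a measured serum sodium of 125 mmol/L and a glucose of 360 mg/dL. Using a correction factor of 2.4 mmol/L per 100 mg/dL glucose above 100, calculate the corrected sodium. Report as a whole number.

Corrected Na = measured Na + 2.4 · (glucose − 100)/100
= 125 + 2.4 · (360 − 100)/100
= 125 + 6.2
= 131.2 mmol/L

131 mmol/L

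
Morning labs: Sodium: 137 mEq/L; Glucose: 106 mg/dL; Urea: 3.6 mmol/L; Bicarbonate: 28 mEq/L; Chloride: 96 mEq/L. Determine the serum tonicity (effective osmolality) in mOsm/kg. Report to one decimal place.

279.9 mOsm/kg

Effective osmolality excludes urea (freely permeant across cell membranes):
2·Na + glucose/18
= 2·137 + 106/18
= 274 + 5.89
= 279.89 mOsm/kg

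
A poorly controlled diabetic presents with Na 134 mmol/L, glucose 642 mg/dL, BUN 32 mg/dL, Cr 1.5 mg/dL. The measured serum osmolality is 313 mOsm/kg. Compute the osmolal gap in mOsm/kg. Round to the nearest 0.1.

Calculated osmolality = 2·Na + glucose/18 + BUN/2.8
= 2·134 + 642/18 + 32/2.8
= 268 + 35.67 + 11.43
= 315.1 mOsm/kg ≈ 315.1 mOsm/kg
Osmolar gap = measured − calculated = 313 − 315.1 = -2.1 mOsm/kg

-2.1 mOsm/kg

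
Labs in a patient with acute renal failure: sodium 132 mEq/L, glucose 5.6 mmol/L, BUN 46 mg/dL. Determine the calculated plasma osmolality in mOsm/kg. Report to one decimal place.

286.0 mOsm/kg

Calculated osmolality = 2·Na + glucose + BUN/2.8
= 2·132 + 5.6 + 46/2.8
= 264 + 5.60 + 16.43
= 286.03 mOsm/kg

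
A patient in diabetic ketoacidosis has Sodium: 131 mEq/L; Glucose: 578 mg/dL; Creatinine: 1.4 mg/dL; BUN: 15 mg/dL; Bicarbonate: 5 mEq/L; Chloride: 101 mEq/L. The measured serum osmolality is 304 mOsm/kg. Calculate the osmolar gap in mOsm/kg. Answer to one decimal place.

Calculated osmolality = 2·Na + glucose/18 + BUN/2.8
= 2·131 + 578/18 + 15/2.8
= 262 + 32.11 + 5.36
= 299.47 mOsm/kg ≈ 299.5 mOsm/kg
Osmolar gap = measured − calculated = 304 − 299.5 = 4.5 mOsm/kg

4.5 mOsm/kg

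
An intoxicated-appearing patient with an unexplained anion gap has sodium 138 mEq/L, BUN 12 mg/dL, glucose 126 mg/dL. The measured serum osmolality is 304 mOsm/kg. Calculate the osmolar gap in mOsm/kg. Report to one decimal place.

16.7 mOsm/kg

Calculated osmolality = 2·Na + glucose/18 + BUN/2.8
= 2·138 + 126/18 + 12/2.8
= 276 + 7 + 4.29
= 287.29 mOsm/kg ≈ 287.3 mOsm/kg
Osmolar gap = measured − calculated = 304 − 287.3 = 16.7 mOsm/kg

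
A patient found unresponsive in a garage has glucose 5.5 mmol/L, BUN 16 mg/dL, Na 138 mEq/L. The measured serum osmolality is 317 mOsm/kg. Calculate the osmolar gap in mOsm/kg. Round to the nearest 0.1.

Calculated osmolality = 2·Na + glucose + BUN/2.8
= 2·138 + 5.5 + 16/2.8
= 276 + 5.50 + 5.71
= 287.21 mOsm/kg ≈ 287.2 mOsm/kg
Osmolar gap = measured − calculated = 317 − 287.2 = 29.8 mOsm/kg

29.8 mOsm/kg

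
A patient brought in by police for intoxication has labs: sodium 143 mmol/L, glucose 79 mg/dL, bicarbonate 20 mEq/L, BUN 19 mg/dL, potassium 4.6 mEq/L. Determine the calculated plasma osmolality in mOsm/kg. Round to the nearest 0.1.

Calculated osmolality = 2·Na + glucose/18 + BUN/2.8
= 2·143 + 79/18 + 19/2.8
= 286 + 4.39 + 6.79
= 297.18 mOsm/kg

297.2 mOsm/kg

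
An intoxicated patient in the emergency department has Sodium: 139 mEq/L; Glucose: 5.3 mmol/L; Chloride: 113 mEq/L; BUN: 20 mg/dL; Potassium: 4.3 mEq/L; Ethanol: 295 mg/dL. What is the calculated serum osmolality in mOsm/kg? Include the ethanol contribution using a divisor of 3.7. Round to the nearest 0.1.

Calculated osmolality = 2·Na + glucose + BUN/2.8 + ethanol/3.7
= 2·139 + 5.3 + 20/2.8 + 295/3.7
= 278 + 5.30 + 7.14 + 79.73
= 370.17 mOsm/kg

370.2 mOsm/kg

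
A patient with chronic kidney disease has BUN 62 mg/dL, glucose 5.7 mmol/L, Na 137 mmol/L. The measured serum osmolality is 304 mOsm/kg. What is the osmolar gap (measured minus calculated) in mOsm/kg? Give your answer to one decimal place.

Calculated osmolality = 2·Na + glucose + BUN/2.8
= 2·137 + 5.7 + 62/2.8
= 274 + 5.70 + 22.14
= 301.84 mOsm/kg ≈ 301.8 mOsm/kg
Osmolar gap = measured − calculated = 304 − 301.8 = 2.2 mOsm/kg

2.2 mOsm/kg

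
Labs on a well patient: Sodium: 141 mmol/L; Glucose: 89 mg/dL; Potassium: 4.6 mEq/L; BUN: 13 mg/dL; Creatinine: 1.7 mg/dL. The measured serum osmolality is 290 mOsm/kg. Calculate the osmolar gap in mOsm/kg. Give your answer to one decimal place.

-1.6 mOsm/kg

Calculated osmolality = 2·Na + glucose/18 + BUN/2.8
= 2·141 + 89/18 + 13/2.8
= 282 + 4.94 + 4.64
= 291.58 mOsm/kg ≈ 291.6 mOsm/kg
Osmolar gap = measured − calculated = 290 − 291.6 = -1.6 mOsm/kg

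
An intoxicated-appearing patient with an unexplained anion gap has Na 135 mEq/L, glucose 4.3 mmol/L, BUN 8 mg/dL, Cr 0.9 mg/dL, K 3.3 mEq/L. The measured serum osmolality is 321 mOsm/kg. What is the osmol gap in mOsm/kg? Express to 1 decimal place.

Calculated osmolality = 2·Na + glucose + BUN/2.8
= 2·135 + 4.3 + 8/2.8
= 270 + 4.30 + 2.86
= 277.16 mOsm/kg ≈ 277.2 mOsm/kg
Osmolar gap = measured − calculated = 321 − 277.2 = 43.8 mOsm/kg

43.8 mOsm/kg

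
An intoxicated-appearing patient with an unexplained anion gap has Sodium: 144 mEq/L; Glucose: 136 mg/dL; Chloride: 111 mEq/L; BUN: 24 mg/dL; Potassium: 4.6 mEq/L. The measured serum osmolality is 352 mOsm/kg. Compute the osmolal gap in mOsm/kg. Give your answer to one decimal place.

47.9 mOsm/kg

Calculated osmolality = 2·Na + glucose/18 + BUN/2.8
= 2·144 + 136/18 + 24/2.8
= 288 + 7.56 + 8.57
= 304.13 mOsm/kg ≈ 304.1 mOsm/kg
Osmolar gap = measured − calculated = 352 − 304.1 = 47.9 mOsm/kg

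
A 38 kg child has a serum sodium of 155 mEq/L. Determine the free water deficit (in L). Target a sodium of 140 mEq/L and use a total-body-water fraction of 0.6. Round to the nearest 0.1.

TBW = 0.6 · 38 = 22.8 L
Free water deficit = TBW · (Na/140 − 1)
= 22.8 · (155/140 − 1)
= 22.8 · 0.1071
= 2.44 L

2.4 L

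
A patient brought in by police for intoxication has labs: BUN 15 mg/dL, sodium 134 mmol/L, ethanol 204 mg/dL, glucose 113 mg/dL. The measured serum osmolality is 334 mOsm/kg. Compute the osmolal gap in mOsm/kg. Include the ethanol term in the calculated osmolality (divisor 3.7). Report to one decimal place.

-0.8 mOsm/kg

Calculated osmolality = 2·Na + glucose/18 + BUN/2.8 + ethanol/3.7
= 2·134 + 113/18 + 15/2.8 + 204/3.7
= 268 + 6.28 + 5.36 + 55.14
= 334.78 mOsm/kg ≈ 334.8 mOsm/kg
Osmolar gap = measured − calculated = 334 − 334.8 = -0.8 mOsm/kg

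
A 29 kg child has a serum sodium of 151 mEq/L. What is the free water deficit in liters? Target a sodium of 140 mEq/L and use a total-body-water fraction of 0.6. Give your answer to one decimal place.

1.4 L

TBW = 0.6 · 29 = 17.4 L
Free water deficit = TBW · (Na/140 − 1)
= 17.4 · (151/140 − 1)
= 17.4 · 0.0786
= 1.37 L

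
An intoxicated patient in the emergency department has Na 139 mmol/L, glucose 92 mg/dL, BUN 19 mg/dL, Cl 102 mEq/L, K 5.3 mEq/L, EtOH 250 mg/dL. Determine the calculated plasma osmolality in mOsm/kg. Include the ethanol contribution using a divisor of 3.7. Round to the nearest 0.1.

357.5 mOsm/kg

Calculated osmolality = 2·Na + glucose/18 + BUN/2.8 + ethanol/3.7
= 2·139 + 92/18 + 19/2.8 + 250/3.7
= 278 + 5.11 + 6.79 + 67.57
= 357.47 mOsm/kg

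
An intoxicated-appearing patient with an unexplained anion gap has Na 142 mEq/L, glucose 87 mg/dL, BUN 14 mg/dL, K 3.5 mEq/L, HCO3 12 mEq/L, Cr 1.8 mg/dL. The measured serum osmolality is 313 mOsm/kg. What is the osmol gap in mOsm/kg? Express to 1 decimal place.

Calculated osmolality = 2·Na + glucose/18 + BUN/2.8
= 2·142 + 87/18 + 14/2.8
= 284 + 4.83 + 5
= 293.83 mOsm/kg ≈ 293.8 mOsm/kg
Osmolar gap = measured − calculated = 313 − 293.8 = 19.2 mOsm/kg

19.2 mOsm/kg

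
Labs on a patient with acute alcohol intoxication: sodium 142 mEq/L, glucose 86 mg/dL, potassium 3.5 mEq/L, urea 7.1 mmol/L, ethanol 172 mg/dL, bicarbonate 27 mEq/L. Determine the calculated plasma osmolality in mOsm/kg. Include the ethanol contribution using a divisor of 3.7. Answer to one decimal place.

342.4 mOsm/kg

Calculated osmolality = 2·Na + glucose/18 + urea + ethanol/3.7
= 2·142 + 86/18 + 7.1 + 172/3.7
= 284 + 4.78 + 7.10 + 46.49
= 342.37 mOsm/kg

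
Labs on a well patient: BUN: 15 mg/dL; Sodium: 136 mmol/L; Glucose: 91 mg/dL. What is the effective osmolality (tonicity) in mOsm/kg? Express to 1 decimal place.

277.1 mOsm/kg

Effective osmolality excludes urea (freely permeant across cell membranes):
2·Na + glucose/18
= 2·136 + 91/18
= 272 + 5.06
= 277.06 mOsm/kg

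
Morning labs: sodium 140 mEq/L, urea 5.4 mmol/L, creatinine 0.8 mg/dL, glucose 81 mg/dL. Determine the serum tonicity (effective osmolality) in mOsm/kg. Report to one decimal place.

Effective osmolality excludes urea (freely permeant across cell membranes):
2·Na + glucose/18
= 2·140 + 81/18
= 280 + 4.5
= 284.5 mOsm/kg

284.5 mOsm/kg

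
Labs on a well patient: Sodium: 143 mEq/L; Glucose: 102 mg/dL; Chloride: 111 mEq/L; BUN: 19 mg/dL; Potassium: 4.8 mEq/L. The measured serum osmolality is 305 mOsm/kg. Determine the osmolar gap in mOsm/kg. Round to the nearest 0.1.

Calculated osmolality = 2·Na + glucose/18 + BUN/2.8
= 2·143 + 102/18 + 19/2.8
= 286 + 5.67 + 6.79
= 298.46 mOsm/kg ≈ 298.5 mOsm/kg
Osmolar gap = measured − calculated = 305 − 298.5 = 6.5 mOsm/kg

6.5 mOsm/kg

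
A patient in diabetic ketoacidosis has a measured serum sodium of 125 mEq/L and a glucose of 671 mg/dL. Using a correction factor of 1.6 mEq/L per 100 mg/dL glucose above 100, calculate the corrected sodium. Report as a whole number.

134 mEq/L

Corrected Na = measured Na + 1.6 · (glucose − 100)/100
= 125 + 1.6 · (671 − 100)/100
= 125 + 9.1
= 134.1 mEq/L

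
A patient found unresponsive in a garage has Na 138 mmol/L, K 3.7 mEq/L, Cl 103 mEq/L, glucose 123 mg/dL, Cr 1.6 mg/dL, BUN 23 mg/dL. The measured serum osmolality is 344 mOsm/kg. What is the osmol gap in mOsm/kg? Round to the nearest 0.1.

53.0 mOsm/kg

Calculated osmolality = 2·Na + glucose/18 + BUN/2.8
= 2·138 + 123/18 + 23/2.8
= 276 + 6.83 + 8.21
= 291.04 mOsm/kg ≈ 291.0 mOsm/kg
Osmolar gap = measured − calculated = 344 − 291.0 = 53.0 mOsm/kg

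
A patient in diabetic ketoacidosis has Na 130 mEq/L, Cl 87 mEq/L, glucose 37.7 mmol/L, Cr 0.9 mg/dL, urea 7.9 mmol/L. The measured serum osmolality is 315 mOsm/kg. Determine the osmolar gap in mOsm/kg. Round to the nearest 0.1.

9.4 mOsm/kg

Calculated osmolality = 2·Na + glucose + urea
= 2·130 + 37.7 + 7.9
= 260 + 37.70 + 7.90
= 305.6 mOsm/kg ≈ 305.6 mOsm/kg
Osmolar gap = measured − calculated = 315 − 305.6 = 9.4 mOsm/kg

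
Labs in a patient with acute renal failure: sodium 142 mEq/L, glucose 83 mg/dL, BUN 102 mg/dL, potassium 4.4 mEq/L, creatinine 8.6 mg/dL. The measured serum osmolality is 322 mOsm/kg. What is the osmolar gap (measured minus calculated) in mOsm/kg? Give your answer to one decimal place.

-3.0 mOsm/kg

Calculated osmolality = 2·Na + glucose/18 + BUN/2.8
= 2·142 + 83/18 + 102/2.8
= 284 + 4.61 + 36.43
= 325.04 mOsm/kg ≈ 325.0 mOsm/kg
Osmolar gap = measured − calculated = 322 − 325.0 = -3.0 mOsm/kg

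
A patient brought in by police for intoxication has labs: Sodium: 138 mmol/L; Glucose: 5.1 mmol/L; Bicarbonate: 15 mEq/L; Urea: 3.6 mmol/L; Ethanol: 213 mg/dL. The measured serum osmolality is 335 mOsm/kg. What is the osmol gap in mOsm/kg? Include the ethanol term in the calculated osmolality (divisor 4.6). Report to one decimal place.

Calculated osmolality = 2·Na + glucose + urea + ethanol/4.6
= 2·138 + 5.1 + 3.6 + 213/4.6
= 276 + 5.10 + 3.60 + 46.30
= 331 mOsm/kg ≈ 331.0 mOsm/kg
Osmolar gap = measured − calculated = 335 − 331.0 = 4.0 mOsm/kg

4.0 mOsm/kg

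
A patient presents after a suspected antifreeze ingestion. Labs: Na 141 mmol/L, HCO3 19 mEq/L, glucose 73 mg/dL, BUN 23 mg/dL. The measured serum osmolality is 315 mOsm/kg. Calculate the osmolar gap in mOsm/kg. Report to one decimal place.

20.7 mOsm/kg

Calculated osmolality = 2·Na + glucose/18 + BUN/2.8
= 2·141 + 73/18 + 23/2.8
= 282 + 4.06 + 8.21
= 294.27 mOsm/kg ≈ 294.3 mOsm/kg
Osmolar gap = measured − calculated = 315 − 294.3 = 20.7 mOsm/kg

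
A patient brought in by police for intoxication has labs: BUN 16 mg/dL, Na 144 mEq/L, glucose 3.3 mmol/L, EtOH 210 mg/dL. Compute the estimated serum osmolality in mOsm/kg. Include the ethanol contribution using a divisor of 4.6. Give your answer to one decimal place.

Calculated osmolality = 2·Na + glucose + BUN/2.8 + ethanol/4.6
= 2·144 + 3.3 + 16/2.8 + 210/4.6
= 288 + 3.30 + 5.71 + 45.65
= 342.66 mOsm/kg

342.7 mOsm/kg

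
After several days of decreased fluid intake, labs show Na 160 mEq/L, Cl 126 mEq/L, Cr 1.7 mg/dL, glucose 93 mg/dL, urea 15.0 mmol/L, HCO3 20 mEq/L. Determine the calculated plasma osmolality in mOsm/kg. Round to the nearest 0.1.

340.2 mOsm/kg

Calculated osmolality = 2·Na + glucose/18 + urea
= 2·160 + 93/18 + 15
= 320 + 5.17 + 15
= 340.17 mOsm/kg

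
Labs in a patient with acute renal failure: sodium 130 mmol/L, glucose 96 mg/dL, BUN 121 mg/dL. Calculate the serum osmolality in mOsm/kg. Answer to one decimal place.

Calculated osmolality = 2·Na + glucose/18 + BUN/2.8
= 2·130 + 96/18 + 121/2.8
= 260 + 5.33 + 43.21
= 308.54 mOsm/kg

308.5 mOsm/kg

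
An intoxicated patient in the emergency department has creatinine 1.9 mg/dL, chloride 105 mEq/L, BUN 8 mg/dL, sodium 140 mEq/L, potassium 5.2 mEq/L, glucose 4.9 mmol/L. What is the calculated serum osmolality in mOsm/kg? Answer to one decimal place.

287.8 mOsm/kg

Calculated osmolality = 2·Na + glucose + BUN/2.8
= 2·140 + 4.9 + 8/2.8
= 280 + 4.90 + 2.86
= 287.76 mOsm/kg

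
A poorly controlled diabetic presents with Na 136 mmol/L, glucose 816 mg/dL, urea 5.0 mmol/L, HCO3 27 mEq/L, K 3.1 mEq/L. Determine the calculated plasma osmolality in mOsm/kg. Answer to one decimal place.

Calculated osmolality = 2·Na + glucose/18 + urea
= 2·136 + 816/18 + 5
= 272 + 45.33 + 5
= 322.33 mOsm/kg

322.3 mOsm/kg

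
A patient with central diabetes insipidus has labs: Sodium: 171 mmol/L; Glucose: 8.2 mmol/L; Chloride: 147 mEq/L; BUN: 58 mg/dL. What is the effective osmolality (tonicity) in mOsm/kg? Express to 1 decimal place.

350.2 mOsm/kg

Effective osmolality excludes urea (freely permeant across cell membranes):
2·Na + glucose
= 2·171 + 8.2
= 342 + 8.2
= 350.2 mOsm/kg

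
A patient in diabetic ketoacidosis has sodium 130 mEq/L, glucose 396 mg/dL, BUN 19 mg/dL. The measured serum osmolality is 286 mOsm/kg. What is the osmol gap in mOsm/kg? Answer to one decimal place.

Calculated osmolality = 2·Na + glucose/18 + BUN/2.8
= 2·130 + 396/18 + 19/2.8
= 260 + 22 + 6.79
= 288.79 mOsm/kg ≈ 288.8 mOsm/kg
Osmolar gap = measured − calculated = 286 − 288.8 = -2.8 mOsm/kg

-2.8 mOsm/kg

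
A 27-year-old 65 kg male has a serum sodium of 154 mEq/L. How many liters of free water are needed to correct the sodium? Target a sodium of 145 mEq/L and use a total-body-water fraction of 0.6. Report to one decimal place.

TBW = 0.6 · 65 = 39 L
Free water deficit = TBW · (Na/145 − 1)
= 39 · (154/145 − 1)
= 39 · 0.0621
= 2.42 L

2.4 L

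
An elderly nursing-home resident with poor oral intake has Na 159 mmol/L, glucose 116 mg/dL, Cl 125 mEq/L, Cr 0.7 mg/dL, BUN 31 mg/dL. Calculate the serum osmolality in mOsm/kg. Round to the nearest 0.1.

Calculated osmolality = 2·Na + glucose/18 + BUN/2.8
= 2·159 + 116/18 + 31/2.8
= 318 + 6.44 + 11.07
= 335.51 mOsm/kg

335.5 mOsm/kg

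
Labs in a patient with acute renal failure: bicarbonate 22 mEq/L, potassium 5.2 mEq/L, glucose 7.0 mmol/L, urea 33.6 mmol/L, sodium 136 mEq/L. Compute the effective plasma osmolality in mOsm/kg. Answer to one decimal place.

279.0 mOsm/kg

Effective osmolality excludes urea (freely permeant across cell membranes):
2·Na + glucose
= 2·136 + 7
= 272 + 7
= 279 mOsm/kg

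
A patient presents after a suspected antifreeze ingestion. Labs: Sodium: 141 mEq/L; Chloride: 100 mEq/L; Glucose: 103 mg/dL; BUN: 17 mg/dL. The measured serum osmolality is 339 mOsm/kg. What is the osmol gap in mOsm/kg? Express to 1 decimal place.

45.2 mOsm/kg

Calculated osmolality = 2·Na + glucose/18 + BUN/2.8
= 2·141 + 103/18 + 17/2.8
= 282 + 5.72 + 6.07
= 293.79 mOsm/kg ≈ 293.8 mOsm/kg
Osmolar gap = measured − calculated = 339 − 293.8 = 45.2 mOsm/kg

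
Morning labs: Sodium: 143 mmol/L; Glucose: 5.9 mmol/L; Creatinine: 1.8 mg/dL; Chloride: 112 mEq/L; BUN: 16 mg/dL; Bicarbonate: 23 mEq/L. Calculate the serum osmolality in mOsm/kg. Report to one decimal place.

297.6 mOsm/kg

Calculated osmolality = 2·Na + glucose + BUN/2.8
= 2·143 + 5.9 + 16/2.8
= 286 + 5.90 + 5.71
= 297.61 mOsm/kg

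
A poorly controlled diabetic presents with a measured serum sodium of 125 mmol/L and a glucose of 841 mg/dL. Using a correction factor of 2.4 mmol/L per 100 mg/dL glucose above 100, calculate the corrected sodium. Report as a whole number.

Corrected Na = measured Na + 2.4 · (glucose − 100)/100
= 125 + 2.4 · (841 − 100)/100
= 125 + 17.8
= 142.8 mmol/L

143 mmol/L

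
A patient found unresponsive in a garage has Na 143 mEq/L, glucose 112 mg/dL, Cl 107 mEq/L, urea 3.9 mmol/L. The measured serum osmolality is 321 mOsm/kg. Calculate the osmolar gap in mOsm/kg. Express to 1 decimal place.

24.9 mOsm/kg

Calculated osmolality = 2·Na + glucose/18 + urea
= 2·143 + 112/18 + 3.9
= 286 + 6.22 + 3.90
= 296.12 mOsm/kg ≈ 296.1 mOsm/kg
Osmolar gap = measured − calculated = 321 − 296.1 = 24.9 mOsm/kg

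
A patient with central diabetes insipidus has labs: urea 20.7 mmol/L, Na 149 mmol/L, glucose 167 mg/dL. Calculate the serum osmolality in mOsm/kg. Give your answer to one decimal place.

Calculated osmolality = 2·Na + glucose/18 + urea
= 2·149 + 167/18 + 20.7
= 298 + 9.28 + 20.70
= 327.98 mOsm/kg

328.0 mOsm/kg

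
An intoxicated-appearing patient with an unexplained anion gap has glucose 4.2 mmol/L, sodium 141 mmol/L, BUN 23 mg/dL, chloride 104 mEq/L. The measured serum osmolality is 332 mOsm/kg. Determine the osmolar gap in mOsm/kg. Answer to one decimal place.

Calculated osmolality = 2·Na + glucose + BUN/2.8
= 2·141 + 4.2 + 23/2.8
= 282 + 4.20 + 8.21
= 294.41 mOsm/kg ≈ 294.4 mOsm/kg
Osmolar gap = measured − calculated = 332 − 294.4 = 37.6 mOsm/kg

37.6 mOsm/kg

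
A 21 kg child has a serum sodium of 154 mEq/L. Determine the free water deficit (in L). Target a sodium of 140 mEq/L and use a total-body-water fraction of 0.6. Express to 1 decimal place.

TBW = 0.6 · 21 = 12.6 L
Free water deficit = TBW · (Na/140 − 1)
= 12.6 · (154/140 − 1)
= 12.6 · 0.1
= 1.26 L

1.3 L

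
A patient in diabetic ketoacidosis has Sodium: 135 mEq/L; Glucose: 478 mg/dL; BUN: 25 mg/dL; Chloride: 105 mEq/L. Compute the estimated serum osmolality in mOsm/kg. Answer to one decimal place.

305.5 mOsm/kg

Calculated osmolality = 2·Na + glucose/18 + BUN/2.8
= 2·135 + 478/18 + 25/2.8
= 270 + 26.56 + 8.93
= 305.49 mOsm/kg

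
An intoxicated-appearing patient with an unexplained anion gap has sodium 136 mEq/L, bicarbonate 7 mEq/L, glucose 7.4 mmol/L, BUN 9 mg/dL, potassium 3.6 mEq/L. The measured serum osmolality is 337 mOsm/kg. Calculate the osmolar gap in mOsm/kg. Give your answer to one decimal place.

Calculated osmolality = 2·Na + glucose + BUN/2.8
= 2·136 + 7.4 + 9/2.8
= 272 + 7.40 + 3.21
= 282.61 mOsm/kg ≈ 282.6 mOsm/kg
Osmolar gap = measured − calculated = 337 − 282.6 = 54.4 mOsm/kg

54.4 mOsm/kg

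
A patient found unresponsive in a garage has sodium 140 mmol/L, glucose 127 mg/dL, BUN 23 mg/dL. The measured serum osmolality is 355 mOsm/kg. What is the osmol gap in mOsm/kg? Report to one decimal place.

Calculated osmolality = 2·Na + glucose/18 + BUN/2.8
= 2·140 + 127/18 + 23/2.8
= 280 + 7.06 + 8.21
= 295.27 mOsm/kg ≈ 295.3 mOsm/kg
Osmolar gap = measured − calculated = 355 − 295.3 = 59.7 mOsm/kg

59.7 mOsm/kg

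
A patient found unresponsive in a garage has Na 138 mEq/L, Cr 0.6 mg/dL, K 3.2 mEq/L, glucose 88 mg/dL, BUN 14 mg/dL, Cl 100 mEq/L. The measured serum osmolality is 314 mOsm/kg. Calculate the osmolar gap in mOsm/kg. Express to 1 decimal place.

28.1 mOsm/kg

Calculated osmolality = 2·Na + glucose/18 + BUN/2.8
= 2·138 + 88/18 + 14/2.8
= 276 + 4.89 + 5
= 285.89 mOsm/kg ≈ 285.9 mOsm/kg
Osmolar gap = measured − calculated = 314 − 285.9 = 28.1 mOsm/kg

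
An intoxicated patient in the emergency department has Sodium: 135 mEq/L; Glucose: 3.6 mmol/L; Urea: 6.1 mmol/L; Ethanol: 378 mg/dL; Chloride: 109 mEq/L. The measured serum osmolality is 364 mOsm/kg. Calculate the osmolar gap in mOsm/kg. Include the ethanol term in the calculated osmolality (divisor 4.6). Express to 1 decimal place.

Calculated osmolality = 2·Na + glucose + urea + ethanol/4.6
= 2·135 + 3.6 + 6.1 + 378/4.6
= 270 + 3.60 + 6.10 + 82.17
= 361.87 mOsm/kg ≈ 361.9 mOsm/kg
Osmolar gap = measured − calculated = 364 − 361.9 = 2.1 mOsm/kg

2.1 mOsm/kg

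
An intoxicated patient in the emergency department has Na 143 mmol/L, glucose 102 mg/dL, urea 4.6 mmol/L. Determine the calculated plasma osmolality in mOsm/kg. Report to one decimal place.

Calculated osmolality = 2·Na + glucose/18 + urea
= 2·143 + 102/18 + 4.6
= 286 + 5.67 + 4.60
= 296.27 mOsm/kg

296.3 mOsm/kg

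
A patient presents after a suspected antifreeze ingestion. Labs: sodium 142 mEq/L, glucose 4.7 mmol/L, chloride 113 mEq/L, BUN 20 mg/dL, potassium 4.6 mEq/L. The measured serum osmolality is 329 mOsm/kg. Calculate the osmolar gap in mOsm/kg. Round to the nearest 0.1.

33.2 mOsm/kg

Calculated osmolality = 2·Na + glucose + BUN/2.8
= 2·142 + 4.7 + 20/2.8
= 284 + 4.70 + 7.14
= 295.84 mOsm/kg ≈ 295.8 mOsm/kg
Osmolar gap = measured − calculated = 329 − 295.8 = 33.2 mOsm/kg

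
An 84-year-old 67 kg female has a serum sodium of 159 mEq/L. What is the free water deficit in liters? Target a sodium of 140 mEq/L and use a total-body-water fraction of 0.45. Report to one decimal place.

4.1 L

TBW = 0.45 · 67 = 30.15 L
Free water deficit = TBW · (Na/140 − 1)
= 30.15 · (159/140 − 1)
= 30.15 · 0.1357
= 4.09 L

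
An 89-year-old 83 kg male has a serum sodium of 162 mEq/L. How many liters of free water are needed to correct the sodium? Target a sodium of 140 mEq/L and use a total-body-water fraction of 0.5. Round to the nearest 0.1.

TBW = 0.5 · 83 = 41.5 L
Free water deficit = TBW · (Na/140 − 1)
= 41.5 · (162/140 − 1)
= 41.5 · 0.1571
= 6.52 L

6.5 L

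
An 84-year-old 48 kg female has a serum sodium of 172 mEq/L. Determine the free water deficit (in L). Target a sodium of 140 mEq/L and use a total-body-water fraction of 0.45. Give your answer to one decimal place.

4.9 L

TBW = 0.45 · 48 = 21.6 L
Free water deficit = TBW · (Na/140 − 1)
= 21.6 · (172/140 − 1)
= 21.6 · 0.2286
= 4.94 L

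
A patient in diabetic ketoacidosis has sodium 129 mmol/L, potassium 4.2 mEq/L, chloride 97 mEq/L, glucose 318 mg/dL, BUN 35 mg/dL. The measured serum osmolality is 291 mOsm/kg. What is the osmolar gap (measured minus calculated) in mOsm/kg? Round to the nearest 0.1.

Calculated osmolality = 2·Na + glucose/18 + BUN/2.8
= 2·129 + 318/18 + 35/2.8
= 258 + 17.67 + 12.50
= 288.17 mOsm/kg ≈ 288.2 mOsm/kg
Osmolar gap = measured − calculated = 291 − 288.2 = 2.8 mOsm/kg

2.8 mOsm/kg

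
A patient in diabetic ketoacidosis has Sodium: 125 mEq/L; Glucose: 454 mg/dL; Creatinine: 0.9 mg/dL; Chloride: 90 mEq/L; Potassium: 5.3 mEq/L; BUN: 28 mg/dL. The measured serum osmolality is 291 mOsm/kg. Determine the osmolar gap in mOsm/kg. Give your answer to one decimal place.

5.8 mOsm/kg

Calculated osmolality = 2·Na + glucose/18 + BUN/2.8
= 2·125 + 454/18 + 28/2.8
= 250 + 25.22 + 10
= 285.22 mOsm/kg ≈ 285.2 mOsm/kg
Osmolar gap = measured − calculated = 291 − 285.2 = 5.8 mOsm/kg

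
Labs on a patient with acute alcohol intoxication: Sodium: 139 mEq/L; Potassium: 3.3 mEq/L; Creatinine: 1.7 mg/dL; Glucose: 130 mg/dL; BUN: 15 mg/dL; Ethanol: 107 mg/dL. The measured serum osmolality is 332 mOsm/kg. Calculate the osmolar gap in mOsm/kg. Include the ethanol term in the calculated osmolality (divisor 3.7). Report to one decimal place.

Calculated osmolality = 2·Na + glucose/18 + BUN/2.8 + ethanol/3.7
= 2·139 + 130/18 + 15/2.8 + 107/3.7
= 278 + 7.22 + 5.36 + 28.92
= 319.5 mOsm/kg ≈ 319.5 mOsm/kg
Osmolar gap = measured − calculated = 332 − 319.5 = 12.5 mOsm/kg

12.5 mOsm/kg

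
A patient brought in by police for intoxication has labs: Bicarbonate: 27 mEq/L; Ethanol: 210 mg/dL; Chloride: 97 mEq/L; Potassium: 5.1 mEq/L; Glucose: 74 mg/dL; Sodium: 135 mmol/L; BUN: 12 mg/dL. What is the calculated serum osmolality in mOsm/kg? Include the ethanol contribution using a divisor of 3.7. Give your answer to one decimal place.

335.2 mOsm/kg

Calculated osmolality = 2·Na + glucose/18 + BUN/2.8 + ethanol/3.7
= 2·135 + 74/18 + 12/2.8 + 210/3.7
= 270 + 4.11 + 4.29 + 56.76
= 335.16 mOsm/kg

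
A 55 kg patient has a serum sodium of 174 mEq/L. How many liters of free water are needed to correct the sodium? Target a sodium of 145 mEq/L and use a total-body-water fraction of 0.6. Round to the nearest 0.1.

TBW = 0.6 · 55 = 33 L
Free water deficit = TBW · (Na/145 − 1)
= 33 · (174/145 − 1)
= 33 · 0.2
= 6.6 L

6.6 L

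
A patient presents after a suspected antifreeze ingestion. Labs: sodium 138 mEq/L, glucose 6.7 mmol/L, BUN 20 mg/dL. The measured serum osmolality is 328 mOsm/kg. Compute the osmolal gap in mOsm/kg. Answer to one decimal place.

38.2 mOsm/kg

Calculated osmolality = 2·Na + glucose + BUN/2.8
= 2·138 + 6.7 + 20/2.8
= 276 + 6.70 + 7.14
= 289.84 mOsm/kg ≈ 289.8 mOsm/kg
Osmolar gap = measured − calculated = 328 − 289.8 = 38.2 mOsm/kg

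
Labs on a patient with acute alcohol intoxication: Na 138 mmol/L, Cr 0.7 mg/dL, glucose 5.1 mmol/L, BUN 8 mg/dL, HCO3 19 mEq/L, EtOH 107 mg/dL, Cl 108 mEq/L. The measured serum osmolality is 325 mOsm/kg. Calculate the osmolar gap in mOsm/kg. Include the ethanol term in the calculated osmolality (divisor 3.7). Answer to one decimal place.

12.1 mOsm/kg

Calculated osmolality = 2·Na + glucose + BUN/2.8 + ethanol/3.7
= 2·138 + 5.1 + 8/2.8 + 107/3.7
= 276 + 5.10 + 2.86 + 28.92
= 312.88 mOsm/kg ≈ 312.9 mOsm/kg
Osmolar gap = measured − calculated = 325 − 312.9 = 12.1 mOsm/kg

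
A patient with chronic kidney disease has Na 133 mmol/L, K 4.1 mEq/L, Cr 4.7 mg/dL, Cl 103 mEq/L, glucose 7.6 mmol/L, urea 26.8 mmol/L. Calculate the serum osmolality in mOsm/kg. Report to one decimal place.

Calculated osmolality = 2·Na + glucose + urea
= 2·133 + 7.6 + 26.8
= 266 + 7.60 + 26.80
= 300.4 mOsm/kg

300.4 mOsm/kg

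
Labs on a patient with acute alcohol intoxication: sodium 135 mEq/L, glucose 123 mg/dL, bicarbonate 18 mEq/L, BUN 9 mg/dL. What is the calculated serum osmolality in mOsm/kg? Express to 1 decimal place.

Calculated osmolality = 2·Na + glucose/18 + BUN/2.8
= 2·135 + 123/18 + 9/2.8
= 270 + 6.83 + 3.21
= 280.04 mOsm/kg

280.0 mOsm/kg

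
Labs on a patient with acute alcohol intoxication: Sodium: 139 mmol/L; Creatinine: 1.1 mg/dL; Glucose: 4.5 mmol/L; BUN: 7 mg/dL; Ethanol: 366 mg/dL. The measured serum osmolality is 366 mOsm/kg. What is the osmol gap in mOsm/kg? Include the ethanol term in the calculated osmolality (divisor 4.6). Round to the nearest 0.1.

Calculated osmolality = 2·Na + glucose + BUN/2.8 + ethanol/4.6
= 2·139 + 4.5 + 7/2.8 + 366/4.6
= 278 + 4.50 + 2.50 + 79.57
= 364.57 mOsm/kg ≈ 364.6 mOsm/kg
Osmolar gap = measured − calculated = 366 − 364.6 = 1.4 mOsm/kg

1.4 mOsm/kg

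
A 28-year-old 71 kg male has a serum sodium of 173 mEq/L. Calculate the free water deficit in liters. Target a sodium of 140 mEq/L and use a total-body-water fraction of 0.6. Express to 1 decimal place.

10.0 L

TBW = 0.6 · 71 = 42.6 L
Free water deficit = TBW · (Na/140 − 1)
= 42.6 · (173/140 − 1)
= 42.6 · 0.2357
= 10.04 L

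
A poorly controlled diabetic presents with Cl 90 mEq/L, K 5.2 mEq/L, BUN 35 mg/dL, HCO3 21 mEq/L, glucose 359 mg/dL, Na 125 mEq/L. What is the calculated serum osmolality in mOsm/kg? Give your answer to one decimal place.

Calculated osmolality = 2·Na + glucose/18 + BUN/2.8
= 2·125 + 359/18 + 35/2.8
= 250 + 19.94 + 12.50
= 282.44 mOsm/kg

282.4 mOsm/kg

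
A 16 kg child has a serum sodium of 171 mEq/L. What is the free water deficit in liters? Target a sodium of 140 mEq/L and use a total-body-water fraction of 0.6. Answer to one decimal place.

TBW = 0.6 · 16 = 9.6 L
Free water deficit = TBW · (Na/140 − 1)
= 9.6 · (171/140 − 1)
= 9.6 · 0.2214
= 2.13 L

2.1 L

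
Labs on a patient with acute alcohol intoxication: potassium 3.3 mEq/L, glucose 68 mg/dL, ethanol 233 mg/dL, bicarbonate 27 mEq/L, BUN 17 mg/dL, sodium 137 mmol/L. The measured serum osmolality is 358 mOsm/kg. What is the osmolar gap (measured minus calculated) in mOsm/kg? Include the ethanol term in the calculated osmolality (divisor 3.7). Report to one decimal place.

11.2 mOsm/kg

Calculated osmolality = 2·Na + glucose/18 + BUN/2.8 + ethanol/3.7
= 2·137 + 68/18 + 17/2.8 + 233/3.7
= 274 + 3.78 + 6.07 + 62.97
= 346.82 mOsm/kg ≈ 346.8 mOsm/kg
Osmolar gap = measured − calculated = 358 − 346.8 = 11.2 mOsm/kg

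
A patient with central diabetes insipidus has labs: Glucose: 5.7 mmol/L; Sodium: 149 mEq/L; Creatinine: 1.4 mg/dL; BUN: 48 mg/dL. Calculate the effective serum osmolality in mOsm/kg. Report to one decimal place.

Effective osmolality excludes urea (freely permeant across cell membranes):
2·Na + glucose
= 2·149 + 5.7
= 298 + 5.7
= 303.7 mOsm/kg

303.7 mOsm/kg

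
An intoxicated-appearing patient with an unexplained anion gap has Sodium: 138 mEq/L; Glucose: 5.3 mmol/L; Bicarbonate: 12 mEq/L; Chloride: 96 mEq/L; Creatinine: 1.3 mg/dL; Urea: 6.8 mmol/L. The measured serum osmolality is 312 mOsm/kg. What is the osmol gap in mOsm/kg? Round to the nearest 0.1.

23.9 mOsm/kg

Calculated osmolality = 2·Na + glucose + urea
= 2·138 + 5.3 + 6.8
= 276 + 5.30 + 6.80
= 288.1 mOsm/kg ≈ 288.1 mOsm/kg
Osmolar gap = measured − calculated = 312 − 288.1 = 23.9 mOsm/kg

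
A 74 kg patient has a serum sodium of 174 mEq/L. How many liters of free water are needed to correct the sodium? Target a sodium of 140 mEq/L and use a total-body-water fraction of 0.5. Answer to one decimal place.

9.0 L

TBW = 0.5 · 74 = 37 L
Free water deficit = TBW · (Na/140 − 1)
= 37 · (174/140 − 1)
= 37 · 0.2429
= 8.99 L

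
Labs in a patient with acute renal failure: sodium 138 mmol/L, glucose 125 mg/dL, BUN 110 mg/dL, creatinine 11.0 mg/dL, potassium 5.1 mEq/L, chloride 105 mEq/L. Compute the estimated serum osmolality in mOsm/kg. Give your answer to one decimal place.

322.2 mOsm/kg

Calculated osmolality = 2·Na + glucose/18 + BUN/2.8
= 2·138 + 125/18 + 110/2.8
= 276 + 6.94 + 39.29
= 322.23 mOsm/kg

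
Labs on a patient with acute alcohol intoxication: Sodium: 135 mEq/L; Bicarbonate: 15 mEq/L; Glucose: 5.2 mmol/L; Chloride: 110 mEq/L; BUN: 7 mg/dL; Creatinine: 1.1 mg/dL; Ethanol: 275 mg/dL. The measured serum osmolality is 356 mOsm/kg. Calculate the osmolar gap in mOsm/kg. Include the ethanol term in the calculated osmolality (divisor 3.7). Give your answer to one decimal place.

4.0 mOsm/kg

Calculated osmolality = 2·Na + glucose + BUN/2.8 + ethanol/3.7
= 2·135 + 5.2 + 7/2.8 + 275/3.7
= 270 + 5.20 + 2.50 + 74.32
= 352.02 mOsm/kg ≈ 352.0 mOsm/kg
Osmolar gap = measured − calculated = 356 − 352.0 = 4.0 mOsm/kg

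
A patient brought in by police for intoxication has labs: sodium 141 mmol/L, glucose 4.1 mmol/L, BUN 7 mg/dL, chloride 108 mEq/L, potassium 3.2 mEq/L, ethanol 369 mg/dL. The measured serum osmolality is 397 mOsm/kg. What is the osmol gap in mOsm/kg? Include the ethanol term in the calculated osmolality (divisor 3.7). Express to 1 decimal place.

Calculated osmolality = 2·Na + glucose + BUN/2.8 + ethanol/3.7
= 2·141 + 4.1 + 7/2.8 + 369/3.7
= 282 + 4.10 + 2.50 + 99.73
= 388.33 mOsm/kg ≈ 388.3 mOsm/kg
Osmolar gap = measured − calculated = 397 − 388.3 = 8.7 mOsm/kg

8.7 mOsm/kg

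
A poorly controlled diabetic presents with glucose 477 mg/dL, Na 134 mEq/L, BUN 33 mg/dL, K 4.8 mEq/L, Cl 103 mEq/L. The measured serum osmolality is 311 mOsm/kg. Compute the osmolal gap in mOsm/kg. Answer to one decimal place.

4.7 mOsm/kg

Calculated osmolality = 2·Na + glucose/18 + BUN/2.8
= 2·134 + 477/18 + 33/2.8
= 268 + 26.50 + 11.79
= 306.29 mOsm/kg ≈ 306.3 mOsm/kg
Osmolar gap = measured − calculated = 311 − 306.3 = 4.7 mOsm/kg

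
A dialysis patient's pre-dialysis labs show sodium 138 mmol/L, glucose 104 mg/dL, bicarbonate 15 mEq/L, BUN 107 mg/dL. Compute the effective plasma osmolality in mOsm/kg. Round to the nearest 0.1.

Effective osmolality excludes urea (freely permeant across cell membranes):
2·Na + glucose/18
= 2·138 + 104/18
= 276 + 5.78
= 281.78 mOsm/kg

281.8 mOsm/kg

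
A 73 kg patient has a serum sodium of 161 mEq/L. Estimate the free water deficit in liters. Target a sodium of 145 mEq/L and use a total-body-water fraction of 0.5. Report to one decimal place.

TBW = 0.5 · 73 = 36.5 L
Free water deficit = TBW · (Na/145 − 1)
= 36.5 · (161/145 − 1)
= 36.5 · 0.1103
= 4.03 L

4.0 L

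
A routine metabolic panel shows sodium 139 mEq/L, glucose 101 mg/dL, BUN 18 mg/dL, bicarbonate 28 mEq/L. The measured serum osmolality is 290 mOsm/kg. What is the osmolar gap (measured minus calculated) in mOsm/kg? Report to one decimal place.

0.0 mOsm/kg

Calculated osmolality = 2·Na + glucose/18 + BUN/2.8
= 2·139 + 101/18 + 18/2.8
= 278 + 5.61 + 6.43
= 290.04 mOsm/kg ≈ 290.0 mOsm/kg
Osmolar gap = measured − calculated = 290 − 290.0 = 0.0 mOsm/kg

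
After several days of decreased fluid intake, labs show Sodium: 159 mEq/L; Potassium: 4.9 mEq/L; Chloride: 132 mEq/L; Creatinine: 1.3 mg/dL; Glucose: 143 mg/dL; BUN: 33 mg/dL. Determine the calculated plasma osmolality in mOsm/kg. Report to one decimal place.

337.7 mOsm/kg

Calculated osmolality = 2·Na + glucose/18 + BUN/2.8
= 2·159 + 143/18 + 33/2.8
= 318 + 7.94 + 11.79
= 337.73 mOsm/kg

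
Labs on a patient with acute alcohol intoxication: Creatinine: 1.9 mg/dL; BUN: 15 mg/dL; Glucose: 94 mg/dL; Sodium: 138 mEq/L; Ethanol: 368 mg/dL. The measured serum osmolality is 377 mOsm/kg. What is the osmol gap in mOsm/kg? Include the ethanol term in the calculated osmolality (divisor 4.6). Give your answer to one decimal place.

10.4 mOsm/kg

Calculated osmolality = 2·Na + glucose/18 + BUN/2.8 + ethanol/4.6
= 2·138 + 94/18 + 15/2.8 + 368/4.6
= 276 + 5.22 + 5.36 + 80
= 366.58 mOsm/kg ≈ 366.6 mOsm/kg
Osmolar gap = measured − calculated = 377 − 366.6 = 10.4 mOsm/kg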